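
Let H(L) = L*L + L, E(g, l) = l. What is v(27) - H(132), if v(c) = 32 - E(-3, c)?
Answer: -17551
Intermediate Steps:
v(c) = 32 - c
H(L) = L + L² (H(L) = L² + L = L + L²)
v(27) - H(132) = (32 - 1*27) - 132*(1 + 132) = (32 - 27) - 132*133 = 5 - 1*17556 = 5 - 17556 = -17551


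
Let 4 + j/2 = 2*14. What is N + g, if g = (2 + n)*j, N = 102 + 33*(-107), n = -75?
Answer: -6933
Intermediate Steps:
N = -3429 (N = 102 - 3531 = -3429)
j = 48 (j = -8 + 2*(2*14) = -8 + 2*28 = -8 + 56 = 48)
g = -3504 (g = (2 - 75)*48 = -73*48 = -3504)
N + g = -3429 - 3504 = -6933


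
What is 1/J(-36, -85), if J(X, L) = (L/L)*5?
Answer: 1/5 ≈ 0.20000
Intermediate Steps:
J(X, L) = 5 (J(X, L) = 1*5 = 5)
1/J(-36, -85) = 1/5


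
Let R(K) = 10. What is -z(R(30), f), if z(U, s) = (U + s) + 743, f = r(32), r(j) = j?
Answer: -785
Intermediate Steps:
f = 32
z(U, s) = 743 + U + s
-z(R(30), f) = -(743 + 10 + 32) = -1*785 = -785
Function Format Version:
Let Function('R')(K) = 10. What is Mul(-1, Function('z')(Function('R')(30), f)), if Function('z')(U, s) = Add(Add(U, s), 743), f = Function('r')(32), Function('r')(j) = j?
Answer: -785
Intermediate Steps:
f = 32
Function('z')(U, s) = Add(743, U, s)
Mul(-1, Function('z')(Function('R')(30), f)) = Mul(-1, Add(743, 10, 32)) = Mul(-1, 785) = -785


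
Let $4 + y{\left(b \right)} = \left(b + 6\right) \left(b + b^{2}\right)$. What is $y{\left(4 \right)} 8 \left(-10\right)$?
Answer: $-15680$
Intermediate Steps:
$y{\left(b \right)} = -4 + \left(6 + b\right) \left(b + b^{2}\right)$ ($y{\left(b \right)} = -4 + \left(b + 6\right) \left(b + b^{2}\right) = -4 + \left(6 + b\right) \left(b + b^{2}\right)$)
$y{\left(4 \right)} 8 \left(-10\right) = \left(-4 + 4^{3} + 6 \cdot 4 + 7 \cdot 4^{2}\right) 8 \left(-10\right) = \left(-4 + 64 + 24 + 7 \cdot 16\right) 8 \left(-10\right) = \left(-4 + 64 + 24 + 112\right) 8 \left(-10\right) = 196 \cdot 8 \left(-10\right) = 1568 \left(-10\right) = -15680$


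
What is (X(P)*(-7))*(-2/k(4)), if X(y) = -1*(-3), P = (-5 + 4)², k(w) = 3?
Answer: 14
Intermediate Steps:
P = 1 (P = (-1)² = 1)
X(y) = 3
(X(P)*(-7))*(-2/k(4)) = (3*(-7))*(-2/3) = -(-42)/3 = -21*(-⅔) = 14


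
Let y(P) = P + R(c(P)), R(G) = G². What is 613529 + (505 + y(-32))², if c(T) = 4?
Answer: 852650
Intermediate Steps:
y(P) = 16 + P (y(P) = P + 4² = P + 16 = 16 + P)
613529 + (505 + y(-32))² = 613529 + (505 + (16 - 32))² = 613529 + (505 - 16)² = 613529 + 489² = 613529 + 239121 = 852650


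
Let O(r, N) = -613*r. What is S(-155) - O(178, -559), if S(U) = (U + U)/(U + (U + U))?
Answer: 327344/3 ≈ 1.0911e+5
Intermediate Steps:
S(U) = ⅔ (S(U) = (2*U)/(U + 2*U) = (2*U)/((3*U)) = (2*U)*(1/(3*U)) = ⅔)
S(-155) - O(178, -559) = ⅔ - (-613)*178 = ⅔ - 1*(-109114) = ⅔ + 109114 = 327344/3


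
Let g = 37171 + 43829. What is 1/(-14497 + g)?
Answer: 1/66503 ≈ 1.5037e-5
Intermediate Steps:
g = 81000
1/(-14497 + g) = 1/(-14497 + 81000) = 1/66503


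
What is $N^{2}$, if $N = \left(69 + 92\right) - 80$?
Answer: $6561$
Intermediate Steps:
$N = 81$ ($N = 161 - 80 = 81$)
$N^{2} = 81^{2} = 6561$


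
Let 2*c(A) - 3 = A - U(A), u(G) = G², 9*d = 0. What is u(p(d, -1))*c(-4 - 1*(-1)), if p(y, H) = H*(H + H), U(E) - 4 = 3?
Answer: -14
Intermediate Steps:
d = 0 (d = (⅑)*0 = 0)
U(E) = 7 (U(E) = 4 + 3 = 7)
p(y, H) = 2*H² (p(y, H) = H*(2*H) = 2*H²)
c(A) = -2 + A/2 (c(A) = 3/2 + (A - 1*7)/2 = 3/2 + (A - 7)/2 = 3/2 + (-7 + A)/2 = 3/2 + (-7/2 + A/2) = -2 + A/2)
u(p(d, -1))*c(-4 - 1*(-1)) = (2*(-1)²)²*(-2 + (-4 - 1*(-1))/2) = (2*1)²*(-2 + (-4 + 1)/2) = 2²*(-2 + (½)*(-3)) = 4*(-2 - 3/2) = 4*(-7/2) = -14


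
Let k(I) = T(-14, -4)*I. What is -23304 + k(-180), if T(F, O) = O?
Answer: -22584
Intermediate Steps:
k(I) = -4*I
-23304 + k(-180) = -23304 - 4*(-180) = -23304 + 720 = -22584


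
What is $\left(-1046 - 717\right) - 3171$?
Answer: $-4934$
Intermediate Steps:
$\left(-1046 - 717\right) - 3171 = -1763 - 3171 = -4934$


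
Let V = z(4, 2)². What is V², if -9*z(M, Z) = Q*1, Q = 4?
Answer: 256/6561 ≈ 0.039018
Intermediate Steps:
z(M, Z) = -4/9
V = 16/81 (V = (-4/9)² = 16/81 ≈ 0.19753)
V² = (16/81)² = 256/6561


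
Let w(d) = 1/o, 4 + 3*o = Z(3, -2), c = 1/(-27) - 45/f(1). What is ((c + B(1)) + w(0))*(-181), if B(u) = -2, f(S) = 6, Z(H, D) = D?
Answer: 49051/27 ≈ 1816.7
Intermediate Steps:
c = -407/54 (c = 1/(-27) - 45/6 = 1*(-1/27) - 45*1/6 = -1/27 - 15/2 = -407/54 ≈ -7.5370)
o = -2 (o = -4/3 + (1/3)*(-2) = -4/3 - 2/3 = -2)
w(d) = -1/2 (w(d) = 1/(-2) = -1/2)
((c + B(1)) + w(0))*(-181) = ((-407/54 - 2) - 1/2)*(-181) = (-515/54 - 1/2)*(-181) = -271/27*(-181) = 49051/27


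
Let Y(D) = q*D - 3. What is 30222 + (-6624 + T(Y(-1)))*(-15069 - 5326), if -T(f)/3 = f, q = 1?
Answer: 134881962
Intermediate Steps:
Y(D) = -3 + D (Y(D) = 1*D - 3 = D - 3 = -3 + D)
T(f) = -3*f
30222 + (-6624 + T(Y(-1)))*(-15069 - 5326) = 30222 + (-6624 - 3*(-3 - 1))*(-15069 - 5326) = 30222 + (-6624 - 3*(-4))*(-20395) = 30222 + (-6624 + 12)*(-20395) = 30222 - 6612*(-20395) = 30222 + 134851740 = 134881962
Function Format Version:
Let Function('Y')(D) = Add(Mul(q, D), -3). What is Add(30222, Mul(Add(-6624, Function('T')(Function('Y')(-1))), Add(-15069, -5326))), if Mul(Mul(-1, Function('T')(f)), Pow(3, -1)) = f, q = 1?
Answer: 134881962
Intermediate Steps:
Function('Y')(D) = Add(-3, D) (Function('Y')(D) = Add(Mul(1, D), -3) = Add(D, -3) = Add(-3, D))
Function('T')(f) = Mul(-3, f)
Add(30222, Mul(Add(-6624, Function('T')(Function('Y')(-1))), Add(-15069, -5326))) = Add(30222, Mul(Add(-6624, Mul(-3, Add(-3, -1))), Add(-15069, -5326))) = Add(30222, Mul(Add(-6624, Mul(-3, -4)), -20395)) = Add(30222, Mul(Add(-6624, 12), -20395)) = Add(30222, Mul(-6612, -20395)) = Add(30222, 134851740) = 134881962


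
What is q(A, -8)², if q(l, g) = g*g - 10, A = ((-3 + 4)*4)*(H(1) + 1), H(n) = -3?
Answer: 2916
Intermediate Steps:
A = -8 (A = ((-3 + 4)*4)*(-3 + 1) = (1*4)*(-2) = 4*(-2) = -8)
q(l, g) = -10 + g² (q(l, g) = g² - 10 = -10 + g²)
q(A, -8)² = (-10 + (-8)²)² = (-10 + 64)² = 54² = 2916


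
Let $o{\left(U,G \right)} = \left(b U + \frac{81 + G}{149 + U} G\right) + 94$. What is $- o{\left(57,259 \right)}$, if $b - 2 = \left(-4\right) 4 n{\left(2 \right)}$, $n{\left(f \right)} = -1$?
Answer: $- \frac{159390}{103} \approx -1547.5$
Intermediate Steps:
$b = 18$ ($b = 2 + \left(-4\right) 4 \left(-1\right) = 2 - -16 = 2 + 16 = 18$)
$o{\left(U,G \right)} = 94 + 18 U + \frac{G \left(81 + G\right)}{149 + U}$ ($o{\left(U,G \right)} = \left(18 U + \frac{81 + G}{149 + U} G\right) + 94 = \left(18 U + \frac{G \left(81 + G\right)}{149 + U}\right) + 94 = 94 + 18 U + \frac{G \left(81 + G\right)}{149 + U}$)
$- o{\left(57,259 \right)} = - \frac{14006 + 259^{2} + 18 \cdot 57^{2} + 81 \cdot 259 + 2776 \cdot 57}{149 + 57} = - \frac{14006 + 67081 + 18 \cdot 3249 + 20979 + 158232}{206} = - \frac{14006 + 67081 + 58482 + 20979 + 158232}{206} = - \frac{318780}{206} = \left(-1\right) \frac{159390}{103} = - \frac{159390}{103}$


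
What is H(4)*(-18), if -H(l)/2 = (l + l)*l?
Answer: 1152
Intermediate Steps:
H(l) = -4*l² (H(l) = -2*(l + l)*l = -2*2*l*l = -4*l²)
H(4)*(-18) = -4*4²*(-18) = -4*16*(-18) = -64*(-18) = 1152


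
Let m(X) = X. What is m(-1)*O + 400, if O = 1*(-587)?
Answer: 987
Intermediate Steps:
O = -587
m(-1)*O + 400 = -1*(-587) + 400 = 587 + 400 = 987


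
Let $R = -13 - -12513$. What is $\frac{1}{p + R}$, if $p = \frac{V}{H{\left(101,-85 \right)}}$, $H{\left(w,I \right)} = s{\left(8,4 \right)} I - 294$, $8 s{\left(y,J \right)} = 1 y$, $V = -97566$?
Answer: $\frac{379}{4835066} \approx 7.8386 \cdot 10^{-5}$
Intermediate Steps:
$s{\left(y,J \right)} = \frac{y}{8}$ ($s{\left(y,J \right)} = \frac{1 y}{8} = \frac{y}{8}$)
$R = 12500$ ($R = -13 + 12513 = 12500$)
$H{\left(w,I \right)} = -294 + I$ ($H{\left(w,I \right)} = \frac{1}{8} \cdot 8 I - 294 = 1 I - 294 = I - 294 = -294 + I$)
$p = \frac{97566}{379}$ ($p = - \frac{97566}{-294 - 85} = - \frac{97566}{-379} = \left(-97566\right) \left(- \frac{1}{379}\right) = \frac{97566}{379} \approx 257.43$)
$\frac{1}{p + R} = \frac{1}{\frac{97566}{379} + 12500} = \frac{1}{\frac{4835066}{379}} = \frac{379}{4835066}$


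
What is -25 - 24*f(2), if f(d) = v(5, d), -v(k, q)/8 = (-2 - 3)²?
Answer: 4775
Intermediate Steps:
v(k, q) = -200 (v(k, q) = -8*(-2 - 3)² = -8*(-5)² = -8*25 = -200)
f(d) = -200
-25 - 24*f(2) = -25 - 24*(-200) = -25 + 4800 = 4775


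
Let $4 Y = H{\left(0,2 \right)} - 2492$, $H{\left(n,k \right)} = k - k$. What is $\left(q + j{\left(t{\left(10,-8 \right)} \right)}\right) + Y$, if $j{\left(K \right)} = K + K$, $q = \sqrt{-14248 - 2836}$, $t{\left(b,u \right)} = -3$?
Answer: $-629 + 2 i \sqrt{4271} \approx -629.0 + 130.71 i$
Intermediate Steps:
$H{\left(n,k \right)} = 0$
$q = 2 i \sqrt{4271}$ ($q = \sqrt{-17084} = 2 i \sqrt{4271} \approx 130.71 i$)
$j{\left(K \right)} = 2 K$
$Y = -623$ ($Y = \frac{0 - 2492}{4} = \frac{1}{4} \left(-2492\right) = -623$)
$\left(q + j{\left(t{\left(10,-8 \right)} \right)}\right) + Y = \left(2 i \sqrt{4271} + 2 \left(-3\right)\right) - 623 = \left(2 i \sqrt{4271} - 6\right) - 623 = \left(-6 + 2 i \sqrt{4271}\right) - 623 = -629 + 2 i \sqrt{4271}$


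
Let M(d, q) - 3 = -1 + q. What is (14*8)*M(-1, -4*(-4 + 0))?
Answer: 2016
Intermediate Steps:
M(d, q) = 2 + q (M(d, q) = 3 + (-1 + q) = 2 + q)
(14*8)*M(-1, -4*(-4 + 0)) = (14*8)*(2 - 4*(-4 + 0)) = 112*(2 - 4*(-4)) = 112*(2 + 16) = 112*18 = 2016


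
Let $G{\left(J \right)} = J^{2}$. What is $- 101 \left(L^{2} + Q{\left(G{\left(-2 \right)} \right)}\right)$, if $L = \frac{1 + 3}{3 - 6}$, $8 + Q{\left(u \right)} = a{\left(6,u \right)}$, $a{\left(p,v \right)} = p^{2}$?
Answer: $- \frac{27068}{9} \approx -3007.6$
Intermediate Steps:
$Q{\left(u \right)} = 28$ ($Q{\left(u \right)} = -8 + 6^{2} = -8 + 36 = 28$)
$L = - \frac{4}{3}$ ($L = \frac{4}{-3} = 4 \left(- \frac{1}{3}\right) = - \frac{4}{3} \approx -1.3333$)
$- 101 \left(L^{2} + Q{\left(G{\left(-2 \right)} \right)}\right) = - 101 \left(\left(- \frac{4}{3}\right)^{2} + 28\right) = - 101 \left(\frac{16}{9} + 28\right) = - \frac{101 \cdot 268}{9} = \left(-1\right) \frac{27068}{9} = - \frac{27068}{9}$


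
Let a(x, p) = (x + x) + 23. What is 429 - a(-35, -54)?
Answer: 476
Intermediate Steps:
a(x, p) = 23 + 2*x (a(x, p) = 2*x + 23 = 23 + 2*x)
429 - a(-35, -54) = 429 - (23 + 2*(-35)) = 429 - (23 - 70) = 429 - 1*(-47) = 429 + 47 = 476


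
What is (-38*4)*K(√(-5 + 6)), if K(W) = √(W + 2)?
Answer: -152*√3 ≈ -263.27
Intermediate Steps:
K(W) = √(2 + W)
(-38*4)*K(√(-5 + 6)) = (-38*4)*√(2 + √(-5 + 6)) = -152*√(2 + √1) = -152*√(2 + 1) = -152*√3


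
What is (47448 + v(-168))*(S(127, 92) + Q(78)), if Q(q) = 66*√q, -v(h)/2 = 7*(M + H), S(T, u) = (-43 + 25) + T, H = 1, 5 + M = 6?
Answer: 5168780 + 3129720*√78 ≈ 3.2810e+7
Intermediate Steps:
M = 1 (M = -5 + 6 = 1)
S(T, u) = -18 + T
v(h) = -28 (v(h) = -14*(1 + 1) = -14*2 = -2*14 = -28)
(47448 + v(-168))*(S(127, 92) + Q(78)) = (47448 - 28)*((-18 + 127) + 66*√78) = 47420*(109 + 66*√78) = 5168780 + 3129720*√78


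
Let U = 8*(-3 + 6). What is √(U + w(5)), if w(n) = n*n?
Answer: 7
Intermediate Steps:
w(n) = n²
U = 24 (U = 8*3 = 24)
√(U + w(5)) = √(24 + 5²) = √(24 + 25) = √49 = 7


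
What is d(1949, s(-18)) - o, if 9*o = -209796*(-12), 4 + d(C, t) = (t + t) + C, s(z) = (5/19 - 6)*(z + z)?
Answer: -5270029/19 ≈ -2.7737e+5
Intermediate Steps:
s(z) = -218*z/19 (s(z) = (5*(1/19) - 6)*(2*z) = (5/19 - 6)*(2*z) = -218*z/19)
d(C, t) = -4 + C + 2*t (d(C, t) = -4 + ((t + t) + C) = -4 + (2*t + C) = -4 + (C + 2*t) = -4 + C + 2*t)
o = 279728 (o = (-209796*(-12))/9 = (⅑)*2517552 = 279728)
d(1949, s(-18)) - o = (-4 + 1949 + 2*(-218/19*(-18))) - 1*279728 = (-4 + 1949 + 2*(3924/19)) - 279728 = (-4 + 1949 + 7848/19) - 279728 = 44803/19 - 279728 = -5270029/19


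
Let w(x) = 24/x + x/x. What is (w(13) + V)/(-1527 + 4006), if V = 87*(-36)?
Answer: -40679/32227 ≈ -1.2623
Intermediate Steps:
w(x) = 1 + 24/x (w(x) = 24/x + 1 = 1 + 24/x)
V = -3132
(w(13) + V)/(-1527 + 4006) = ((24 + 13)/13 - 3132)/(-1527 + 4006) = ((1/13)*37 - 3132)/2479 = (37/13 - 3132)*(1/2479) = -40679/13*1/2479 = -40679/32227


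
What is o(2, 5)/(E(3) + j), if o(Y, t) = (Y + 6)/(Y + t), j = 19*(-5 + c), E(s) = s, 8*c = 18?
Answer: -32/1379 ≈ -0.023205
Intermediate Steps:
c = 9/4 (c = (⅛)*18 = 9/4 ≈ 2.2500)
j = -209/4 (j = 19*(-5 + 9/4) = 19*(-11/4) = -209/4 ≈ -52.250)
o(Y, t) = (6 + Y)/(Y + t)
o(2, 5)/(E(3) + j) = ((6 + 2)/(2 + 5))/(3 - 209/4) = (8/7)/(-197/4) = ((⅐)*8)*(-4/197) = (8/7)*(-4/197) = -32/1379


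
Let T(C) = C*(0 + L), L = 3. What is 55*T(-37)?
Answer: -6105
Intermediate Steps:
T(C) = 3*C (T(C) = C*(0 + 3) = C*3 = 3*C)
55*T(-37) = 55*(3*(-37)) = 55*(-111) = -6105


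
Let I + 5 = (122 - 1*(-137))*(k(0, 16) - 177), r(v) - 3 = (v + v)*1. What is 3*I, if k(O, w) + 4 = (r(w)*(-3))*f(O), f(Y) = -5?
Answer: 267273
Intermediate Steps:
r(v) = 3 + 2*v (r(v) = 3 + (v + v)*1 = 3 + (2*v)*1 = 3 + 2*v)
k(O, w) = 41 + 30*w (k(O, w) = -4 + ((3 + 2*w)*(-3))*(-5) = -4 + (-9 - 6*w)*(-5) = -4 + (45 + 30*w) = 41 + 30*w)
I = 89091 (I = -5 + (122 - 1*(-137))*((41 + 30*16) - 177) = -5 + (122 + 137)*((41 + 480) - 177) = -5 + 259*(521 - 177) = -5 + 259*344 = -5 + 89096 = 89091)
3*I = 3*89091 = 267273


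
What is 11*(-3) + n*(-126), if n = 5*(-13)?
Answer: 8157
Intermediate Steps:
n = -65
11*(-3) + n*(-126) = 11*(-3) - 65*(-126) = -33 + 8190 = 8157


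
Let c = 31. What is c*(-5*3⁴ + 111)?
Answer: -9114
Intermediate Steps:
c*(-5*3⁴ + 111) = 31*(-5*3⁴ + 111) = 31*(-5*81 + 111) = 31*(-405 + 111) = 31*(-294) = -9114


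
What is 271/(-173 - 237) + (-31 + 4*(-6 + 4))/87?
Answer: -13189/11890 ≈ -1.1093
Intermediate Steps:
271/(-173 - 237) + (-31 + 4*(-6 + 4))/87 = 271/(-410) + (-31 + 4*(-2))*(1/87) = 271*(-1/410) + (-31 - 8)*(1/87) = -271/410 - 39*1/87 = -271/410 - 13/29 = -13189/11890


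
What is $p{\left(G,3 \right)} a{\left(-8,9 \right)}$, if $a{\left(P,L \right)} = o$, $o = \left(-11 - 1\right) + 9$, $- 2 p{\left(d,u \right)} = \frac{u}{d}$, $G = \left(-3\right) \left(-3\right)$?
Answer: $\frac{1}{2} \approx 0.5$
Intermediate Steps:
$G = 9$
$p{\left(d,u \right)} = - \frac{u}{2 d}$ ($p{\left(d,u \right)} = - \frac{u \frac{1}{d}}{2} = - \frac{u}{2 d}$)
$o = -3$ ($o = -12 + 9 = -3$)
$a{\left(P,L \right)} = -3$
$p{\left(G,3 \right)} a{\left(-8,9 \right)} = \left(- \frac{1}{2}\right) 3 \cdot \frac{1}{9} \left(-3\right) = \left(- \frac{1}{6}\right) \left(-3\right) = \frac{1}{2}$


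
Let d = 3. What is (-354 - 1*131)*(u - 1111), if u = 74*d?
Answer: 431165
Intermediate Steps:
u = 222 (u = 74*3 = 222)
(-354 - 1*131)*(u - 1111) = (-354 - 1*131)*(222 - 1111) = (-354 - 131)*(-889) = -485*(-889) = 431165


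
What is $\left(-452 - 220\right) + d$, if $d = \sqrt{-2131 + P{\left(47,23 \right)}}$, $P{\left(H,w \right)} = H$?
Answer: $-672 + 2 i \sqrt{521} \approx -672.0 + 45.651 i$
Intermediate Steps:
$d = 2 i \sqrt{521}$ ($d = \sqrt{-2131 + 47} = \sqrt{-2084} = 2 i \sqrt{521} \approx 45.651 i$)
$\left(-452 - 220\right) + d = \left(-452 - 220\right) + 2 i \sqrt{521} = -672 + 2 i \sqrt{521}$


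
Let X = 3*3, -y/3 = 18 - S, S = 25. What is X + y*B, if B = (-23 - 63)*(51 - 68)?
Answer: 30711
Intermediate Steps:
B = 1462 (B = -86*(-17) = 1462)
y = 21 (y = -3*(18 - 1*25) = -3*(18 - 25) = -3*(-7) = 21)
X = 9
X + y*B = 9 + 21*1462 = 9 + 30702 = 30711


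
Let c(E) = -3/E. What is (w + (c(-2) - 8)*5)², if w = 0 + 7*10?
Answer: 5625/4 ≈ 1406.3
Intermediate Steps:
w = 70 (w = 0 + 70 = 70)
(w + (c(-2) - 8)*5)² = (70 + (-3/(-2) - 8)*5)² = (70 + (-3*(-½) - 8)*5)² = (70 + (3/2 - 8)*5)² = (70 - 13/2*5)² = (70 - 65/2)² = (75/2)² = 5625/4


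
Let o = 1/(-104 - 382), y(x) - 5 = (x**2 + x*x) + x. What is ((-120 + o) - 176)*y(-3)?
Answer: -1438570/243 ≈ -5920.0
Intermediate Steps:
y(x) = 5 + x + 2*x**2 (y(x) = 5 + ((x**2 + x*x) + x) = 5 + ((x**2 + x**2) + x) = 5 + (2*x**2 + x) = 5 + (x + 2*x**2) = 5 + x + 2*x**2)
o = -1/486 (o = 1/(-486) = -1/486 ≈ -0.0020576)
((-120 + o) - 176)*y(-3) = ((-120 - 1/486) - 176)*(5 - 3 + 2*(-3)**2) = (-58321/486 - 176)*(5 - 3 + 2*9) = -143857*(5 - 3 + 18)/486 = -143857/486*20 = -1438570/243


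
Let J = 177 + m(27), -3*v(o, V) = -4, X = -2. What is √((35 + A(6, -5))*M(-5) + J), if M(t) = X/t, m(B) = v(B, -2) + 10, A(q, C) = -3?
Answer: √45255/15 ≈ 14.182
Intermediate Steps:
v(o, V) = 4/3 (v(o, V) = -⅓*(-4) = 4/3)
m(B) = 34/3 (m(B) = 4/3 + 10 = 34/3)
M(t) = -2/t
J = 565/3 (J = 177 + 34/3 = 565/3 ≈ 188.33)
√((35 + A(6, -5))*M(-5) + J) = √((35 - 3)*(-2/(-5)) + 565/3) = √(32*(-2*(-⅕)) + 565/3) = √(32*(⅖) + 565/3) = √(64/5 + 565/3) = √(3017/15) = √45255/15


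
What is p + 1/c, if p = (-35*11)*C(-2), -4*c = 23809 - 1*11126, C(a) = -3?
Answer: 14648861/12683 ≈ 1155.0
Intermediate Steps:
c = -12683/4 (c = -(23809 - 1*11126)/4 = -(23809 - 11126)/4 = -¼*12683 = -12683/4 ≈ -3170.8)
p = 1155 (p = -35*11*(-3) = -385*(-3) = 1155)
p + 1/c = 1155 + 1/(-12683/4) = 1155 - 4/12683 = 14648861/12683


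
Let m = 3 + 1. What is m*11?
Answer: 44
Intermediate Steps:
m = 4
m*11 = 4*11 = 44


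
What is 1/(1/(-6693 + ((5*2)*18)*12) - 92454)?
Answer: -4533/419093983 ≈ -1.0816e-5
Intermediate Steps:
1/(1/(-6693 + ((5*2)*18)*12) - 92454) = 1/(1/(-6693 + (10*18)*12) - 92454) = 1/(1/(-6693 + 180*12) - 92454) = 1/(1/(-6693 + 2160) - 92454) = 1/(1/(-4533) - 92454) = 1/(-1/4533 - 92454) = 1/(-419093983/4533) = -4533/419093983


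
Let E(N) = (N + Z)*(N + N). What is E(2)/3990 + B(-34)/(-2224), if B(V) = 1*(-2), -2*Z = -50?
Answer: 20681/739480 ≈ 0.027967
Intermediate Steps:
Z = 25 (Z = -½*(-50) = 25)
B(V) = -2
E(N) = 2*N*(25 + N) (E(N) = (N + 25)*(N + N) = (25 + N)*(2*N) = 2*N*(25 + N))
E(2)/3990 + B(-34)/(-2224) = (2*2*(25 + 2))/3990 - 2/(-2224) = (2*2*27)*(1/3990) - 2*(-1/2224) = 108*(1/3990) + 1/1112 = 18/665 + 1/1112 = 20681/739480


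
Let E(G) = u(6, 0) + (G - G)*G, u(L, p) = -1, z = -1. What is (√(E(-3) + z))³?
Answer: -2*I*√2 ≈ -2.8284*I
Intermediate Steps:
E(G) = -1 (E(G) = -1 + (G - G)*G = -1 + 0*G = -1 + 0 = -1)
(√(E(-3) + z))³ = (√(-1 - 1))³ = (√(-2))³ = (I*√2)³ = -2*I*√2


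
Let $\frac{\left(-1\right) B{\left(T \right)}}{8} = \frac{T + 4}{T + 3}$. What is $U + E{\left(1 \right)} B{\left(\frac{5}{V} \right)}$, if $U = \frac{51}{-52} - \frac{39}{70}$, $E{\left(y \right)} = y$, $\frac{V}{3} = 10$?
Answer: $- \frac{417181}{34580} \approx -12.064$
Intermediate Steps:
$V = 30$ ($V = 3 \cdot 10 = 30$)
$B{\left(T \right)} = - \frac{8 \left(4 + T\right)}{3 + T}$ ($B{\left(T \right)} = - 8 \frac{T + 4}{T + 3} = - 8 \frac{4 + T}{3 + T} = - \frac{8 \left(4 + T\right)}{3 + T}$)
$U = - \frac{2799}{1820}$ ($U = 51 \left(- \frac{1}{52}\right) - \frac{39}{70} = - \frac{51}{52} - \frac{39}{70} = - \frac{2799}{1820} \approx -1.5379$)
$U + E{\left(1 \right)} B{\left(\frac{5}{V} \right)} = - \frac{2799}{1820} + 1 \frac{8 \left(-4 - \frac{5}{30}\right)}{3 + \frac{5}{30}} = - \frac{2799}{1820} + 1 \frac{8 \left(-4 - 5 \cdot \frac{1}{30}\right)}{3 + 5 \cdot \frac{1}{30}} = - \frac{2799}{1820} + 1 \frac{8 \left(-4 - \frac{1}{6}\right)}{3 + \frac{1}{6}} = - \frac{2799}{1820} + 1 \frac{8 \left(-4 - \frac{1}{6}\right)}{\frac{19}{6}} = - \frac{2799}{1820} + 1 \cdot 8 \cdot \frac{6}{19} \left(- \frac{25}{6}\right) = - \frac{2799}{1820} + 1 \left(- \frac{200}{19}\right) = - \frac{2799}{1820} - \frac{200}{19} = - \frac{417181}{34580}$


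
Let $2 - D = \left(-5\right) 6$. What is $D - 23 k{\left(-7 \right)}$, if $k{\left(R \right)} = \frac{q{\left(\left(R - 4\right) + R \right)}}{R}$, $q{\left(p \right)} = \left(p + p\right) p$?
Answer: $\frac{15128}{7} \approx 2161.1$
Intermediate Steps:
$q{\left(p \right)} = 2 p^{2}$ ($q{\left(p \right)} = 2 p p = 2 p^{2}$)
$D = 32$ ($D = 2 - \left(-5\right) 6 = 2 - -30 = 2 + 30 = 32$)
$k{\left(R \right)} = \frac{2 \left(-4 + 2 R\right)^{2}}{R}$ ($k{\left(R \right)} = \frac{2 \left(\left(R - 4\right) + R\right)^{2}}{R} = \frac{2 \left(\left(-4 + R\right) + R\right)^{2}}{R} = \frac{2 \left(-4 + 2 R\right)^{2}}{R}$)
$D - 23 k{\left(-7 \right)} = 32 - 23 \frac{8 \left(-2 - 7\right)^{2}}{-7} = 32 - 23 \cdot 8 \left(- \frac{1}{7}\right) \left(-9\right)^{2} = 32 - 23 \cdot 8 \left(- \frac{1}{7}\right) 81 = 32 - - \frac{14904}{7} = 32 + \frac{14904}{7} = \frac{15128}{7}$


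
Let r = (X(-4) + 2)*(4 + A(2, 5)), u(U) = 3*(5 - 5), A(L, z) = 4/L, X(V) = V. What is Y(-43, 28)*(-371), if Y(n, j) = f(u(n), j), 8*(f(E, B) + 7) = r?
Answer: 6307/2 ≈ 3153.5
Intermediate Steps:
u(U) = 0 (u(U) = 3*0 = 0)
r = -12 (r = (-4 + 2)*(4 + 4/2) = -2*(4 + 4*(1/2)) = -2*(4 + 2) = -2*6 = -12)
f(E, B) = -17/2 (f(E, B) = -7 + (1/8)*(-12) = -7 - 3/2 = -17/2)
Y(n, j) = -17/2
Y(-43, 28)*(-371) = -17/2*(-371) = 6307/2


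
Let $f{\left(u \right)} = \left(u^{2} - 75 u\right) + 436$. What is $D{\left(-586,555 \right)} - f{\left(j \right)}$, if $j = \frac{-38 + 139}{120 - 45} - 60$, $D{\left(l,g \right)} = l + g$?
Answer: $- \frac{46722451}{5625} \approx -8306.2$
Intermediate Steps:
$D{\left(l,g \right)} = g + l$
$j = - \frac{4399}{75}$ ($j = \frac{101}{75} - 60 = - \frac{4399}{75} \approx -58.653$)
$f{\left(u \right)} = 436 + u^{2} - 75 u$
$D{\left(-586,555 \right)} - f{\left(j \right)} = \left(555 - 586\right) - \left(436 + \left(- \frac{4399}{75}\right)^{2} - -4399\right) = -31 - \left(436 + \frac{19351201}{5625} + 4399\right) = -31 - \frac{46548076}{5625} = - \frac{46722451}{5625}$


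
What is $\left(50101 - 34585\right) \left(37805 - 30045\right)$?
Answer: $120404160$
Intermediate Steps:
$\left(50101 - 34585\right) \left(37805 - 30045\right) = 15516 \cdot 7760 = 120404160$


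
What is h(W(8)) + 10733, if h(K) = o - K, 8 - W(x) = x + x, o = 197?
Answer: 10938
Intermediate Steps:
W(x) = 8 - 2*x (W(x) = 8 - (x + x) = 8 - 2*x)
h(K) = 197 - K
h(W(8)) + 10733 = (197 - (8 - 2*8)) + 10733 = (197 - (8 - 16)) + 10733 = (197 - 1*(-8)) + 10733 = (197 + 8) + 10733 = 205 + 10733 = 10938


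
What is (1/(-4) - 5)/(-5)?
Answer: 21/20 ≈ 1.0500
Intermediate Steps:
(1/(-4) - 5)/(-5) = -(-1/4 - 5)/5 = -1/5*(-21/4) = 21/20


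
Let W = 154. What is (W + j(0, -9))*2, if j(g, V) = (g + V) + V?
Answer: 272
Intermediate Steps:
j(g, V) = g + 2*V (j(g, V) = (V + g) + V = g + 2*V)
(W + j(0, -9))*2 = (154 + (0 + 2*(-9)))*2 = (154 + (0 - 18))*2 = (154 - 18)*2 = 136*2 = 272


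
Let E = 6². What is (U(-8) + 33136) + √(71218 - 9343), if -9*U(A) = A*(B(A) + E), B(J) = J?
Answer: 298448/9 + 75*√11 ≈ 33410.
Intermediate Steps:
E = 36
U(A) = -A*(36 + A)/9 (U(A) = -A*(A + 36)/9 = -A*(36 + A)/9)
(U(-8) + 33136) + √(71218 - 9343) = (-⅑*(-8)*(36 - 8) + 33136) + √(71218 - 9343) = (-⅑*(-8)*28 + 33136) + √61875 = (224/9 + 33136) + 75*√11 = 298448/9 + 75*√11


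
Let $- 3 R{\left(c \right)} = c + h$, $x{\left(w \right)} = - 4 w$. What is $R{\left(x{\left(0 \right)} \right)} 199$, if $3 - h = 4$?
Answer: $\frac{199}{3} \approx 66.333$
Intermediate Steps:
$h = -1$ ($h = 3 - 4 = -1$)
$R{\left(c \right)} = \frac{1}{3} - \frac{c}{3}$ ($R{\left(c \right)} = - \frac{c - 1}{3} = - \frac{-1 + c}{3} = \frac{1}{3} - \frac{c}{3}$)
$R{\left(x{\left(0 \right)} \right)} 199 = \left(\frac{1}{3} - \frac{\left(-4\right) 0}{3}\right) 199 = \left(\frac{1}{3} - 0\right) 199 = \left(\frac{1}{3} + 0\right) 199 = \frac{1}{3} \cdot 199 = \frac{199}{3}$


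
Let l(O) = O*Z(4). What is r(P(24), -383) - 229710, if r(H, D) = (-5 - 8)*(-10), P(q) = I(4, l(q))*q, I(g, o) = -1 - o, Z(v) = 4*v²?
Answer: -229580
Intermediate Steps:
l(O) = 64*O (l(O) = O*(4*4²) = O*(4*16) = O*64 = 64*O)
P(q) = q*(-1 - 64*q) (P(q) = (-1 - 64*q)*q = q*(-1 - 64*q))
r(H, D) = 130 (r(H, D) = -13*(-10) = 130)
r(P(24), -383) - 229710 = 130 - 229710 = -229580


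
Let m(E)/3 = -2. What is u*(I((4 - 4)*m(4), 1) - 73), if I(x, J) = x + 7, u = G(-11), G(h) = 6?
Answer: -396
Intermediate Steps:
m(E) = -6 (m(E) = 3*(-2) = -6)
u = 6
I(x, J) = 7 + x
u*(I((4 - 4)*m(4), 1) - 73) = 6*((7 + (4 - 4)*(-6)) - 73) = 6*((7 + 0*(-6)) - 73) = 6*((7 + 0) - 73) = 6*(7 - 73) = 6*(-66) = -396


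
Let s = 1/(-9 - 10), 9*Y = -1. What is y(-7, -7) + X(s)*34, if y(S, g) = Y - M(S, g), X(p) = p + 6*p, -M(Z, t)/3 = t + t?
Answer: -9343/171 ≈ -54.637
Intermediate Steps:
Y = -⅑ (Y = (⅑)*(-1) = -⅑ ≈ -0.11111)
s = -1/19 (s = 1/(-19) = -1/19 ≈ -0.052632)
M(Z, t) = -6*t (M(Z, t) = -3*(t + t) = -6*t)
X(p) = 7*p
y(S, g) = -⅑ + 6*g (y(S, g) = -⅑ - (-6)*g = -⅑ + 6*g)
y(-7, -7) + X(s)*34 = (-⅑ + 6*(-7)) + (7*(-1/19))*34 = (-⅑ - 42) - 7/19*34 = -379/9 - 238/19 = -9343/171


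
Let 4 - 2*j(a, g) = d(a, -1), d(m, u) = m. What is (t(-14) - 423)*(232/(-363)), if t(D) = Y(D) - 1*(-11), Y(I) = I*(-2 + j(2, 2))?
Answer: 92336/363 ≈ 254.37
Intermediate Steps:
j(a, g) = 2 - a/2
Y(I) = -I (Y(I) = I*(-2 + (2 - ½*2)) = I*(-2 + (2 - 1)) = I*(-2 + 1) = I*(-1) = -I)
t(D) = 11 - D (t(D) = -D - 1*(-11) = -D + 11 = 11 - D)
(t(-14) - 423)*(232/(-363)) = ((11 - 1*(-14)) - 423)*(232/(-363)) = ((11 + 14) - 423)*(232*(-1/363)) = (25 - 423)*(-232/363) = -398*(-232/363) = 92336/363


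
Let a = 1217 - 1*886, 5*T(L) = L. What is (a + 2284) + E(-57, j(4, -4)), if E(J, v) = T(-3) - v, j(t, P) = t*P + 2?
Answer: 13142/5 ≈ 2628.4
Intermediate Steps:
T(L) = L/5
j(t, P) = 2 + P*t (j(t, P) = P*t + 2 = 2 + P*t)
E(J, v) = -3/5 - v (E(J, v) = (1/5)*(-3) - v = -3/5 - v)
a = 331 (a = 1217 - 886 = 331)
(a + 2284) + E(-57, j(4, -4)) = (331 + 2284) + (-3/5 - (2 - 4*4)) = 2615 + (-3/5 - (2 - 16)) = 2615 + (-3/5 - 1*(-14)) = 2615 + (-3/5 + 14) = 2615 + 67/5 = 13142/5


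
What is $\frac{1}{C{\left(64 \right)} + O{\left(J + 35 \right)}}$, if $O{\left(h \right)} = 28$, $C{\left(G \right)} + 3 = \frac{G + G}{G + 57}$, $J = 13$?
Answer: $\frac{121}{3153} \approx 0.038376$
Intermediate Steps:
$C{\left(G \right)} = -3 + \frac{2 G}{57 + G}$ ($C{\left(G \right)} = -3 + \frac{G + G}{G + 57} = -3 + \frac{2 G}{57 + G}$)
$\frac{1}{C{\left(64 \right)} + O{\left(J + 35 \right)}} = \frac{1}{\frac{-171 - 64}{57 + 64} + 28} = \frac{1}{\frac{-171 - 64}{121} + 28} = \frac{1}{\frac{1}{121} \left(-235\right) + 28} = \frac{1}{- \frac{235}{121} + 28} = \frac{1}{\frac{3153}{121}} = \frac{121}{3153}$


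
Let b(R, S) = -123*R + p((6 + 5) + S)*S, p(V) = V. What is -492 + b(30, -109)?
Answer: 6500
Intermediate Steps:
b(R, S) = -123*R + S*(11 + S) (b(R, S) = -123*R + ((6 + 5) + S)*S = -123*R + (11 + S)*S = -123*R + S*(11 + S))
-492 + b(30, -109) = -492 + (-123*30 - 109*(11 - 109)) = -492 + (-3690 - 109*(-98)) = -492 + (-3690 + 10682) = -492 + 6992 = 6500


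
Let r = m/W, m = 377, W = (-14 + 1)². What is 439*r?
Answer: 12731/13 ≈ 979.31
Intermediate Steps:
W = 169 (W = (-13)² = 169)
r = 29/13 (r = 377/169 = 377*(1/169) = 29/13 ≈ 2.2308)
439*r = 439*(29/13) = 12731/13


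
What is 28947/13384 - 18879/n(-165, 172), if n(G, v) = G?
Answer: 85817597/736120 ≈ 116.58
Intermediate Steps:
28947/13384 - 18879/n(-165, 172) = 28947/13384 - 18879/(-165) = 28947*(1/13384) - 18879*(-1/165) = 28947/13384 + 6293/55 = 85817597/736120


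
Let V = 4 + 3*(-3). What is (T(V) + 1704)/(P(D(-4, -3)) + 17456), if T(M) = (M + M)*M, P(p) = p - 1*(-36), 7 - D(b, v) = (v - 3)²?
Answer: 1754/17463 ≈ 0.10044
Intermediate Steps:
D(b, v) = 7 - (-3 + v)² (D(b, v) = 7 - (v - 3)² = 7 - (-3 + v)²)
P(p) = 36 + p (P(p) = p + 36 = 36 + p)
V = -5 (V = 4 - 9 = -5)
T(M) = 2*M² (T(M) = (2*M)*M = 2*M²)
(T(V) + 1704)/(P(D(-4, -3)) + 17456) = (2*(-5)² + 1704)/((36 + (7 - (-3 - 3)²)) + 17456) = (2*25 + 1704)/((36 + (7 - 1*(-6)²)) + 17456) = (50 + 1704)/((36 + (7 - 1*36)) + 17456) = 1754/((36 + (7 - 36)) + 17456) = 1754/((36 - 29) + 17456) = 1754/(7 + 17456) = 1754/17463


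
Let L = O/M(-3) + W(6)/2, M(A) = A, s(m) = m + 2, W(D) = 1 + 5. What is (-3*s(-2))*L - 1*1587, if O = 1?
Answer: -1587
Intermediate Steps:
W(D) = 6
s(m) = 2 + m
L = 8/3 (L = 1/(-3) + 6/2 = 1*(-1/3) + 6*(1/2) = -1/3 + 3 = 8/3 ≈ 2.6667)
(-3*s(-2))*L - 1*1587 = -3*(2 - 2)*(8/3) - 1*1587 = -3*0*(8/3) - 1587 = 0*(8/3) - 1587 = 0 - 1587 = -1587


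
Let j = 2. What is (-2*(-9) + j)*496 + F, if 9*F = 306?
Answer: 9954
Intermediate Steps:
F = 34 (F = (⅑)*306 = 34)
(-2*(-9) + j)*496 + F = (-2*(-9) + 2)*496 + 34 = (18 + 2)*496 + 34 = 20*496 + 34 = 9920 + 34 = 9954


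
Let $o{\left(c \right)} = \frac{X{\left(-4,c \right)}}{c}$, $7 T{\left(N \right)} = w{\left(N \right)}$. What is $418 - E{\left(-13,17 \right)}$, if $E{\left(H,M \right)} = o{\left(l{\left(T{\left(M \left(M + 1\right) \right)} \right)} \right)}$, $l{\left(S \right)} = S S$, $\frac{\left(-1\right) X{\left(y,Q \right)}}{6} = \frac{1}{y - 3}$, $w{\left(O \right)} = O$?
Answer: $\frac{6523301}{15606} \approx 418.0$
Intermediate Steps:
$X{\left(y,Q \right)} = - \frac{6}{-3 + y}$ ($X{\left(y,Q \right)} = - \frac{6}{y - 3} = - \frac{6}{-3 + y}$)
$T{\left(N \right)} = \frac{N}{7}$
$l{\left(S \right)} = S^{2}$
$o{\left(c \right)} = \frac{6}{7 c}$ ($o{\left(c \right)} = \frac{\left(-6\right) \frac{1}{-3 - 4}}{c} = \frac{\left(-6\right) \frac{1}{-7}}{c} = \frac{\left(-6\right) \left(- \frac{1}{7}\right)}{c} = \frac{6}{7 c}$)
$E{\left(H,M \right)} = \frac{42}{M^{2} \left(1 + M\right)^{2}}$ ($E{\left(H,M \right)} = \frac{6}{7 \left(\frac{M \left(M + 1\right)}{7}\right)^{2}} = \frac{6}{7 \left(\frac{M \left(1 + M\right)}{7}\right)^{2}} = \frac{6}{7 \frac{M^{2} \left(1 + M\right)^{2}}{49}} = \frac{6 \frac{49}{M^{2} \left(1 + M\right)^{2}}}{7} = \frac{42}{M^{2} \left(1 + M\right)^{2}}$)
$418 - E{\left(-13,17 \right)} = 418 - \frac{42}{289 \left(1 + 17\right)^{2}} = 418 - 42 \cdot \frac{1}{289} \cdot \frac{1}{324} = 418 - \frac{7}{15606} = \frac{6523301}{15606}$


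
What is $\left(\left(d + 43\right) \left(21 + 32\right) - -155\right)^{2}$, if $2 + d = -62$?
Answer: $917764$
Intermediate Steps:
$d = -64$ ($d = -2 - 62 = -64$)
$\left(\left(d + 43\right) \left(21 + 32\right) - -155\right)^{2} = \left(\left(-64 + 43\right) \left(21 + 32\right) - -155\right)^{2} = \left(\left(-21\right) 53 + 155\right)^{2} = \left(-1113 + 155\right)^{2} = \left(-958\right)^{2} = 917764$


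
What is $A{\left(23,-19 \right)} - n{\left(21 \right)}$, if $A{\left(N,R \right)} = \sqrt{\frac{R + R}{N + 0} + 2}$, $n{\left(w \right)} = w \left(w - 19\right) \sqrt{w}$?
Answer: $- 42 \sqrt{21} + \frac{2 \sqrt{46}}{23} \approx -191.88$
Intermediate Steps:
$n{\left(w \right)} = w^{\frac{3}{2}} \left(-19 + w\right)$ ($n{\left(w \right)} = w \left(-19 + w\right) \sqrt{w} = w^{\frac{3}{2}} \left(-19 + w\right)$)
$A{\left(N,R \right)} = \sqrt{2 + \frac{2 R}{N}}$ ($A{\left(N,R \right)} = \sqrt{\frac{2 R}{N} + 2} = \sqrt{2 + \frac{2 R}{N}}$)
$A{\left(23,-19 \right)} - n{\left(21 \right)} = \sqrt{2} \sqrt{\frac{23 - 19}{23}} - 21^{\frac{3}{2}} \left(-19 + 21\right) = \sqrt{2} \sqrt{\frac{1}{23} \cdot 4} - 21 \sqrt{21} \cdot 2 = \sqrt{2} \sqrt{\frac{4}{23}} - 42 \sqrt{21} = \sqrt{2} \frac{2 \sqrt{23}}{23} - 42 \sqrt{21} = \frac{2 \sqrt{46}}{23} - 42 \sqrt{21} = - 42 \sqrt{21} + \frac{2 \sqrt{46}}{23}$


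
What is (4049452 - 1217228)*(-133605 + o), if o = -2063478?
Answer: -6222631202592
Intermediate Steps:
(4049452 - 1217228)*(-133605 + o) = (4049452 - 1217228)*(-133605 - 2063478) = 2832224*(-2197083) = -6222631202592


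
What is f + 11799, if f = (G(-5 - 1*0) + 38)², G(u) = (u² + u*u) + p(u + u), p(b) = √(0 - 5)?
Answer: 19538 + 176*I*√5 ≈ 19538.0 + 393.55*I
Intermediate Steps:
p(b) = I*√5 (p(b) = √(-5) = I*√5)
G(u) = 2*u² + I*√5 (G(u) = (u² + u*u) + I*√5 = (u² + u²) + I*√5 = 2*u² + I*√5)
f = (88 + I*√5)² (f = ((2*(-5 - 1*0)² + I*√5) + 38)² = ((2*(-5 + 0)² + I*√5) + 38)² = ((2*(-5)² + I*√5) + 38)² = ((2*25 + I*√5) + 38)² = ((50 + I*√5) + 38)² = (88 + I*√5)² ≈ 7739.0 + 393.55*I)
f + 11799 = (88 + I*√5)² + 11799 = 11799 + (88 + I*√5)²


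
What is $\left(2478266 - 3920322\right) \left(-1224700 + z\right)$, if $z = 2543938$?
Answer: $-1902415073328$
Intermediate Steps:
$\left(2478266 - 3920322\right) \left(-1224700 + z\right) = \left(2478266 - 3920322\right) \left(-1224700 + 2543938\right) = \left(-1442056\right) 1319238 = -1902415073328$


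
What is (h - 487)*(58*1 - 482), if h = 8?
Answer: 203096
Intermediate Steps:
(h - 487)*(58*1 - 482) = (8 - 487)*(58*1 - 482) = -479*(58 - 482) = -479*(-424) = 203096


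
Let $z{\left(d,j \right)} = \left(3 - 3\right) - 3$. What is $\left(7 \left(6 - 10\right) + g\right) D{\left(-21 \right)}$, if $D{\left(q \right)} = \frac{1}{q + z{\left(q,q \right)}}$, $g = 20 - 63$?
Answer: $\frac{71}{24} \approx 2.9583$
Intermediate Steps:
$z{\left(d,j \right)} = -3$ ($z{\left(d,j \right)} = 0 - 3 = -3$)
$g = -43$ ($g = 20 - 63 = -43$)
$D{\left(q \right)} = \frac{1}{-3 + q}$ ($D{\left(q \right)} = \frac{1}{q - 3} = \frac{1}{-3 + q}$)
$\left(7 \left(6 - 10\right) + g\right) D{\left(-21 \right)} = \frac{7 \left(6 - 10\right) - 43}{-3 - 21} = \frac{7 \left(-4\right) - 43}{-24} = \left(-28 - 43\right) \left(- \frac{1}{24}\right) = \left(-71\right) \left(- \frac{1}{24}\right) = \frac{71}{24}$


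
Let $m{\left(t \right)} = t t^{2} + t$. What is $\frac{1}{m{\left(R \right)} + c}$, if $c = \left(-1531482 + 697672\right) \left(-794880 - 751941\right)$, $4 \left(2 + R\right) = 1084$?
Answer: $\frac{1}{1289774283388} \approx 7.7533 \cdot 10^{-13}$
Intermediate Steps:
$R = 269$ ($R = -2 + \frac{1}{4} \cdot 1084 = -2 + 271 = 269$)
$c = 1289754818010$ ($c = \left(-833810\right) \left(-1546821\right) = 1289754818010$)
$m{\left(t \right)} = t + t^{3}$ ($m{\left(t \right)} = t^{3} + t = t + t^{3}$)
$\frac{1}{m{\left(R \right)} + c} = \frac{1}{\left(269 + 269^{3}\right) + 1289754818010} = \frac{1}{\left(269 + 19465109\right) + 1289754818010} = \frac{1}{19465378 + 1289754818010} = \frac{1}{1289774283388}$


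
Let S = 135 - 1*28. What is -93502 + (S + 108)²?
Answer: -47277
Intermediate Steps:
S = 107 (S = 135 - 28 = 107)
-93502 + (S + 108)² = -93502 + (107 + 108)² = -93502 + 215² = -93502 + 46225 = -47277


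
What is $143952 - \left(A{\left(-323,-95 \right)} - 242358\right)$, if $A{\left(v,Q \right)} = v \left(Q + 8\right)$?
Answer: $358209$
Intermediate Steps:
$A{\left(v,Q \right)} = v \left(8 + Q\right)$
$143952 - \left(A{\left(-323,-95 \right)} - 242358\right) = 143952 - \left(- 323 \left(8 - 95\right) - 242358\right) = 143952 - \left(\left(-323\right) \left(-87\right) - 242358\right) = 143952 - \left(28101 - 242358\right) = 143952 - -214257 = 143952 + 214257 = 358209$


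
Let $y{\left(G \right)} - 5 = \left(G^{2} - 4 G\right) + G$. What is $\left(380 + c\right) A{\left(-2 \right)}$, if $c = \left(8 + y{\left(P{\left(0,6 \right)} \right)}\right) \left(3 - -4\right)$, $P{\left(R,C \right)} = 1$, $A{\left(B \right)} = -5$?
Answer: $-2285$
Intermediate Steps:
$y{\left(G \right)} = 5 + G^{2} - 3 G$ ($y{\left(G \right)} = 5 + \left(\left(G^{2} - 4 G\right) + G\right) = 5 + \left(G^{2} - 3 G\right) = 5 + G^{2} - 3 G$)
$c = 77$ ($c = \left(8 + \left(5 + 1^{2} - 3\right)\right) \left(3 - -4\right) = \left(8 + \left(5 + 1 - 3\right)\right) \left(3 + 4\right) = \left(8 + 3\right) 7 = 11 \cdot 7 = 77$)
$\left(380 + c\right) A{\left(-2 \right)} = \left(380 + 77\right) \left(-5\right) = 457 \left(-5\right) = -2285$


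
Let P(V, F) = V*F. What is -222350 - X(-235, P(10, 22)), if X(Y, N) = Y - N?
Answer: -221895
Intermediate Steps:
P(V, F) = F*V
-222350 - X(-235, P(10, 22)) = -222350 - (-235 - 22*10) = -222350 - (-235 - 1*220) = -222350 - (-235 - 220) = -222350 - 1*(-455) = -222350 + 455 = -221895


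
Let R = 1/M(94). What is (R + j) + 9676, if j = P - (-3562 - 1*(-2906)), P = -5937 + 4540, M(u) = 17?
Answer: 151896/17 ≈ 8935.1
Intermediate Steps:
P = -1397
R = 1/17 ≈ 0.058824
j = -741 (j = -1397 - (-3562 - 1*(-2906)) = -1397 - (-3562 + 2906) = -1397 - 1*(-656) = -1397 + 656 = -741)
(R + j) + 9676 = (1/17 - 741) + 9676 = -12596/17 + 9676 = 151896/17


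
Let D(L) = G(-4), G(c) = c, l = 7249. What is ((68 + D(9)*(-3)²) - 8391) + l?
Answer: -1110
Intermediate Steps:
D(L) = -4
((68 + D(9)*(-3)²) - 8391) + l = ((68 - 4*(-3)²) - 8391) + 7249 = ((68 - 4*9) - 8391) + 7249 = ((68 - 36) - 8391) + 7249 = (32 - 8391) + 7249 = -8359 + 7249 = -1110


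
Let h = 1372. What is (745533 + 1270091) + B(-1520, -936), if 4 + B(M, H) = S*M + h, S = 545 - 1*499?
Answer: 1947072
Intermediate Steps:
S = 46 (S = 545 - 499 = 46)
B(M, H) = 1368 + 46*M (B(M, H) = -4 + (46*M + 1372) = -4 + (1372 + 46*M) = 1368 + 46*M)
(745533 + 1270091) + B(-1520, -936) = (745533 + 1270091) + (1368 + 46*(-1520)) = 2015624 + (1368 - 69920) = 2015624 - 68552 = 1947072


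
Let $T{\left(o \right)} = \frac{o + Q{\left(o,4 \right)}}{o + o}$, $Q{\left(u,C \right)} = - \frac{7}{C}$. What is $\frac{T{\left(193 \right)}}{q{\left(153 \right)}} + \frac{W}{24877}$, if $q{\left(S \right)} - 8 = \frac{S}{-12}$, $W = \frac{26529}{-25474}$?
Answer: $- \frac{121246959414}{1161919565783} \approx -0.10435$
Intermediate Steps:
$W = - \frac{26529}{25474}$ ($W = 26529 \left(- \frac{1}{25474}\right) = - \frac{26529}{25474} \approx -1.0414$)
$q{\left(S \right)} = 8 - \frac{S}{12}$ ($q{\left(S \right)} = 8 + \frac{S}{-12} = 8 + S \left(- \frac{1}{12}\right) = 8 - \frac{S}{12}$)
$T{\left(o \right)} = \frac{- \frac{7}{4} + o}{2 o}$ ($T{\left(o \right)} = \frac{o - \frac{7}{4}}{o + o} = \frac{o - \frac{7}{4}}{2 o} = \left(o - \frac{7}{4}\right) \frac{1}{2 o} = \left(- \frac{7}{4} + o\right) \frac{1}{2 o} = \frac{- \frac{7}{4} + o}{2 o}$)
$\frac{T{\left(193 \right)}}{q{\left(153 \right)}} + \frac{W}{24877} = \frac{\frac{1}{8} \cdot \frac{1}{193} \left(-7 + 4 \cdot 193\right)}{8 - \frac{51}{4}} - \frac{26529}{25474 \cdot 24877} = \frac{\frac{1}{8} \cdot \frac{1}{193} \left(-7 + 772\right)}{8 - \frac{51}{4}} - \frac{26529}{633716698} = \frac{\frac{1}{8} \cdot \frac{1}{193} \cdot 765}{- \frac{19}{4}} - \frac{26529}{633716698} = \frac{765}{1544} \left(- \frac{4}{19}\right) - \frac{26529}{633716698} = - \frac{765}{7334} - \frac{26529}{633716698} = - \frac{121246959414}{1161919565783}$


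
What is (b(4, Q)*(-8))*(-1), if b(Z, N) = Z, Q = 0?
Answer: 32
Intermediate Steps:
(b(4, Q)*(-8))*(-1) = (4*(-8))*(-1) = -32*(-1) = 32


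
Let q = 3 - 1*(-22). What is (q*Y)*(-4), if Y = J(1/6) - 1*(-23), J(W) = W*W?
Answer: -20725/9 ≈ -2302.8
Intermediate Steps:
J(W) = W²
q = 25 (q = 3 + 22 = 25)
Y = 829/36 (Y = (1/6)² - 1*(-23) = (⅙)² + 23 = 1/36 + 23 = 829/36 ≈ 23.028)
(q*Y)*(-4) = (25*(829/36))*(-4) = (20725/36)*(-4) = -20725/9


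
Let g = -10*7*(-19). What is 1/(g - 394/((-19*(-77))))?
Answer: 1463/1945396 ≈ 0.00075203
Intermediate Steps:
g = 1330 (g = -70*(-19) = 1330)
1/(g - 394/((-19*(-77)))) = 1/(1330 - 394/((-19*(-77)))) = 1/(1330 - 394/1463) = 1/(1945396/1463) = 1463/1945396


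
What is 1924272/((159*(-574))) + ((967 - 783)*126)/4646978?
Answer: -15203968944/721277371 ≈ -21.079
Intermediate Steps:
1924272/((159*(-574))) + ((967 - 783)*126)/4646978 = 1924272/(-91266) + (184*126)*(1/4646978) = 1924272*(-1/91266) + 23184*(1/4646978) = -45816/2173 + 1656/331927 = -15203968944/721277371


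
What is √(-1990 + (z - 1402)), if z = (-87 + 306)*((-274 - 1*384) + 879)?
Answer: √45007 ≈ 212.15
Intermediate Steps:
z = 48399 (z = 219*((-274 - 384) + 879) = 219*(-658 + 879) = 219*221 = 48399)
√(-1990 + (z - 1402)) = √(-1990 + (48399 - 1402)) = √(-1990 + 46997) = √45007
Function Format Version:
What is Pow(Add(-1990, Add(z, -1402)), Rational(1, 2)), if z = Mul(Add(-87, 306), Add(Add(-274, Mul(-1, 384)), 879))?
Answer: Pow(45007, Rational(1, 2)) ≈ 212.15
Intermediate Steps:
z = 48399 (z = Mul(219, Add(Add(-274, -384), 879)) = Mul(219, Add(-658, 879)) = Mul(219, 221) = 48399)
Pow(Add(-1990, Add(z, -1402)), Rational(1, 2)) = Pow(Add(-1990, Add(48399, -1402)), Rational(1, 2)) = Pow(Add(-1990, 46997), Rational(1, 2)) = Pow(45007, Rational(1, 2))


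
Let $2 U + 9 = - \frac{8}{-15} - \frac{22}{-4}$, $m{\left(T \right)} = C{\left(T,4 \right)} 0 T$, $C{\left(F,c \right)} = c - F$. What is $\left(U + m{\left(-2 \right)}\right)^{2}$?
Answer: $\frac{7921}{3600} \approx 2.2003$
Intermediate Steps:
$m{\left(T \right)} = 0$ ($m{\left(T \right)} = \left(4 - T\right) 0 T = 0 T = 0$)
$U = - \frac{89}{60}$ ($U = - \frac{9}{2} + \frac{- \frac{8}{-15} - \frac{22}{-4}}{2} = - \frac{9}{2} + \frac{\left(-8\right) \left(- \frac{1}{15}\right) - - \frac{11}{2}}{2} = - \frac{9}{2} + \frac{\frac{8}{15} + \frac{11}{2}}{2} = - \frac{9}{2} + \frac{1}{2} \cdot \frac{181}{30} = - \frac{9}{2} + \frac{181}{60} = - \frac{89}{60} \approx -1.4833$)
$\left(U + m{\left(-2 \right)}\right)^{2} = \left(- \frac{89}{60} + 0\right)^{2} = \left(- \frac{89}{60}\right)^{2} = \frac{7921}{3600}$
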